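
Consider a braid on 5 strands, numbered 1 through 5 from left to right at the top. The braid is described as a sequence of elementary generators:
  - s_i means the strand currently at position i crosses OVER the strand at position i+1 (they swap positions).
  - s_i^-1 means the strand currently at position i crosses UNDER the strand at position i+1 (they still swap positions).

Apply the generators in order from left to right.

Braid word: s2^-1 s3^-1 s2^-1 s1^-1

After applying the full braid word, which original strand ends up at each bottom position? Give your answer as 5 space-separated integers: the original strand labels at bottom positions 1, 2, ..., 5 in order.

Gen 1 (s2^-1): strand 2 crosses under strand 3. Perm now: [1 3 2 4 5]
Gen 2 (s3^-1): strand 2 crosses under strand 4. Perm now: [1 3 4 2 5]
Gen 3 (s2^-1): strand 3 crosses under strand 4. Perm now: [1 4 3 2 5]
Gen 4 (s1^-1): strand 1 crosses under strand 4. Perm now: [4 1 3 2 5]

Answer: 4 1 3 2 5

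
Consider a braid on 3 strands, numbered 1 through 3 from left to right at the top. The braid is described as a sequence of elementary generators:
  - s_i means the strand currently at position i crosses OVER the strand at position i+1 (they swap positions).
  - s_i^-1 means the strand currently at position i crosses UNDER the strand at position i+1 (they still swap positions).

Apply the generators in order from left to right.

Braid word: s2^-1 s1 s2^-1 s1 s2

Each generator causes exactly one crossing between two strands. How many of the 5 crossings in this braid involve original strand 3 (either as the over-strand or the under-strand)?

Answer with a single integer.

Answer: 4

Derivation:
Gen 1: crossing 2x3. Involves strand 3? yes. Count so far: 1
Gen 2: crossing 1x3. Involves strand 3? yes. Count so far: 2
Gen 3: crossing 1x2. Involves strand 3? no. Count so far: 2
Gen 4: crossing 3x2. Involves strand 3? yes. Count so far: 3
Gen 5: crossing 3x1. Involves strand 3? yes. Count so far: 4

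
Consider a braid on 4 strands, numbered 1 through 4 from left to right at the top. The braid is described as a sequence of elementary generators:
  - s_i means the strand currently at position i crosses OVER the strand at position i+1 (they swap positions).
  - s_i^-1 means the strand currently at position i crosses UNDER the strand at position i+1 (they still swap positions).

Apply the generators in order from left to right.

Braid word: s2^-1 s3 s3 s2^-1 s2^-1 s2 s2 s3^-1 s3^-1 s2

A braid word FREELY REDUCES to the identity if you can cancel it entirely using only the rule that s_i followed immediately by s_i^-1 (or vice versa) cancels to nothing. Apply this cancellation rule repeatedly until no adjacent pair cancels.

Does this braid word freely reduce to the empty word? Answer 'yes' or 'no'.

Answer: yes

Derivation:
Gen 1 (s2^-1): push. Stack: [s2^-1]
Gen 2 (s3): push. Stack: [s2^-1 s3]
Gen 3 (s3): push. Stack: [s2^-1 s3 s3]
Gen 4 (s2^-1): push. Stack: [s2^-1 s3 s3 s2^-1]
Gen 5 (s2^-1): push. Stack: [s2^-1 s3 s3 s2^-1 s2^-1]
Gen 6 (s2): cancels prior s2^-1. Stack: [s2^-1 s3 s3 s2^-1]
Gen 7 (s2): cancels prior s2^-1. Stack: [s2^-1 s3 s3]
Gen 8 (s3^-1): cancels prior s3. Stack: [s2^-1 s3]
Gen 9 (s3^-1): cancels prior s3. Stack: [s2^-1]
Gen 10 (s2): cancels prior s2^-1. Stack: []
Reduced word: (empty)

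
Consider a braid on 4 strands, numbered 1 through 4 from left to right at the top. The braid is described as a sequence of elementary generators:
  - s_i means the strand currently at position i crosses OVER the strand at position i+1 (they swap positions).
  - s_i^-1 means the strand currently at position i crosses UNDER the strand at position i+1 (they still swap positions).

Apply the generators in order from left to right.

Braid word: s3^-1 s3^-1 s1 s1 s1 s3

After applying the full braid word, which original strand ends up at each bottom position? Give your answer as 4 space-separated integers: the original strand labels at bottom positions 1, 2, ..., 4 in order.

Answer: 2 1 4 3

Derivation:
Gen 1 (s3^-1): strand 3 crosses under strand 4. Perm now: [1 2 4 3]
Gen 2 (s3^-1): strand 4 crosses under strand 3. Perm now: [1 2 3 4]
Gen 3 (s1): strand 1 crosses over strand 2. Perm now: [2 1 3 4]
Gen 4 (s1): strand 2 crosses over strand 1. Perm now: [1 2 3 4]
Gen 5 (s1): strand 1 crosses over strand 2. Perm now: [2 1 3 4]
Gen 6 (s3): strand 3 crosses over strand 4. Perm now: [2 1 4 3]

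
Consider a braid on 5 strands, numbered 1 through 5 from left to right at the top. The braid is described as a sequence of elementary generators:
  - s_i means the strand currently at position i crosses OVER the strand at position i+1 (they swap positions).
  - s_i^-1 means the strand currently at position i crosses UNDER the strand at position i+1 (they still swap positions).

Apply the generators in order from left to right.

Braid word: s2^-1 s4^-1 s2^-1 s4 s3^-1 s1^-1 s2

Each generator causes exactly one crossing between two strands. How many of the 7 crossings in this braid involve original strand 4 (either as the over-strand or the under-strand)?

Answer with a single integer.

Answer: 4

Derivation:
Gen 1: crossing 2x3. Involves strand 4? no. Count so far: 0
Gen 2: crossing 4x5. Involves strand 4? yes. Count so far: 1
Gen 3: crossing 3x2. Involves strand 4? no. Count so far: 1
Gen 4: crossing 5x4. Involves strand 4? yes. Count so far: 2
Gen 5: crossing 3x4. Involves strand 4? yes. Count so far: 3
Gen 6: crossing 1x2. Involves strand 4? no. Count so far: 3
Gen 7: crossing 1x4. Involves strand 4? yes. Count so far: 4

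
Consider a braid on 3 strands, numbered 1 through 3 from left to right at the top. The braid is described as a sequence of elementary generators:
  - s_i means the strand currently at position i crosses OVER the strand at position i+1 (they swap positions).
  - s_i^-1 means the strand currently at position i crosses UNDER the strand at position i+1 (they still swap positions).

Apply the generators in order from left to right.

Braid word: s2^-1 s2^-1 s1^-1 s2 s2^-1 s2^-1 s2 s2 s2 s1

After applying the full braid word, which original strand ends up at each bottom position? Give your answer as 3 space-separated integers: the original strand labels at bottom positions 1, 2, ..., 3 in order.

Answer: 1 2 3

Derivation:
Gen 1 (s2^-1): strand 2 crosses under strand 3. Perm now: [1 3 2]
Gen 2 (s2^-1): strand 3 crosses under strand 2. Perm now: [1 2 3]
Gen 3 (s1^-1): strand 1 crosses under strand 2. Perm now: [2 1 3]
Gen 4 (s2): strand 1 crosses over strand 3. Perm now: [2 3 1]
Gen 5 (s2^-1): strand 3 crosses under strand 1. Perm now: [2 1 3]
Gen 6 (s2^-1): strand 1 crosses under strand 3. Perm now: [2 3 1]
Gen 7 (s2): strand 3 crosses over strand 1. Perm now: [2 1 3]
Gen 8 (s2): strand 1 crosses over strand 3. Perm now: [2 3 1]
Gen 9 (s2): strand 3 crosses over strand 1. Perm now: [2 1 3]
Gen 10 (s1): strand 2 crosses over strand 1. Perm now: [1 2 3]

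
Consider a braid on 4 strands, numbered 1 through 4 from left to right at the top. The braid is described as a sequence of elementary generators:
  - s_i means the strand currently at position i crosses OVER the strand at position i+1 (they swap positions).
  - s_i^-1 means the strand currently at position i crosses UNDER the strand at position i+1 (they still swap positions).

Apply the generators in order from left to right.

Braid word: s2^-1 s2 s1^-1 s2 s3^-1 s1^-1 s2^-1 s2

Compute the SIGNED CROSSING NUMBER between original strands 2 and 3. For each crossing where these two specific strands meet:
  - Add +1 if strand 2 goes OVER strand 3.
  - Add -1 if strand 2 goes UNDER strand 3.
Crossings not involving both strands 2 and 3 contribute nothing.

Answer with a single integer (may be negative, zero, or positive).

Gen 1: 2 under 3. Both 2&3? yes. Contrib: -1. Sum: -1
Gen 2: 3 over 2. Both 2&3? yes. Contrib: -1. Sum: -2
Gen 3: crossing 1x2. Both 2&3? no. Sum: -2
Gen 4: crossing 1x3. Both 2&3? no. Sum: -2
Gen 5: crossing 1x4. Both 2&3? no. Sum: -2
Gen 6: 2 under 3. Both 2&3? yes. Contrib: -1. Sum: -3
Gen 7: crossing 2x4. Both 2&3? no. Sum: -3
Gen 8: crossing 4x2. Both 2&3? no. Sum: -3

Answer: -3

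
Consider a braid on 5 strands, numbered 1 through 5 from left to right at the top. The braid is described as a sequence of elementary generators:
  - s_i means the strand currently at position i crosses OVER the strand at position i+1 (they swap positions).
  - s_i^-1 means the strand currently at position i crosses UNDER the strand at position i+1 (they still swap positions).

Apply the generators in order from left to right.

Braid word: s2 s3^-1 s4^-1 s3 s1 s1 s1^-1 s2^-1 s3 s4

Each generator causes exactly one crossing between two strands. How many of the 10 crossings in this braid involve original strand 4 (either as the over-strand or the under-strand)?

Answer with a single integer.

Answer: 3

Derivation:
Gen 1: crossing 2x3. Involves strand 4? no. Count so far: 0
Gen 2: crossing 2x4. Involves strand 4? yes. Count so far: 1
Gen 3: crossing 2x5. Involves strand 4? no. Count so far: 1
Gen 4: crossing 4x5. Involves strand 4? yes. Count so far: 2
Gen 5: crossing 1x3. Involves strand 4? no. Count so far: 2
Gen 6: crossing 3x1. Involves strand 4? no. Count so far: 2
Gen 7: crossing 1x3. Involves strand 4? no. Count so far: 2
Gen 8: crossing 1x5. Involves strand 4? no. Count so far: 2
Gen 9: crossing 1x4. Involves strand 4? yes. Count so far: 3
Gen 10: crossing 1x2. Involves strand 4? no. Count so far: 3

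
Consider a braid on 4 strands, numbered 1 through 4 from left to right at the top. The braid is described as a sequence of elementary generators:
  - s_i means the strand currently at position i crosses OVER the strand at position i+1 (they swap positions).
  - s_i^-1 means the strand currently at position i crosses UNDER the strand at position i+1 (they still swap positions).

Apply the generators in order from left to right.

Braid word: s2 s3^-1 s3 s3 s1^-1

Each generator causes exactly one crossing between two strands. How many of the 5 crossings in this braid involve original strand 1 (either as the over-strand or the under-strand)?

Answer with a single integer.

Gen 1: crossing 2x3. Involves strand 1? no. Count so far: 0
Gen 2: crossing 2x4. Involves strand 1? no. Count so far: 0
Gen 3: crossing 4x2. Involves strand 1? no. Count so far: 0
Gen 4: crossing 2x4. Involves strand 1? no. Count so far: 0
Gen 5: crossing 1x3. Involves strand 1? yes. Count so far: 1

Answer: 1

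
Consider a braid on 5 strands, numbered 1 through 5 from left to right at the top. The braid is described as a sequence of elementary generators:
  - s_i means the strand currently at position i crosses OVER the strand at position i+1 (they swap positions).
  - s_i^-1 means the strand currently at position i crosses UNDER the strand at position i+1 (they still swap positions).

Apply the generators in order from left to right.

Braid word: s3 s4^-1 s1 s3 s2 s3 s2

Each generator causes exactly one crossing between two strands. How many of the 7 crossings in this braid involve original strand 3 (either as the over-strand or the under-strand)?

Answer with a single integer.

Gen 1: crossing 3x4. Involves strand 3? yes. Count so far: 1
Gen 2: crossing 3x5. Involves strand 3? yes. Count so far: 2
Gen 3: crossing 1x2. Involves strand 3? no. Count so far: 2
Gen 4: crossing 4x5. Involves strand 3? no. Count so far: 2
Gen 5: crossing 1x5. Involves strand 3? no. Count so far: 2
Gen 6: crossing 1x4. Involves strand 3? no. Count so far: 2
Gen 7: crossing 5x4. Involves strand 3? no. Count so far: 2

Answer: 2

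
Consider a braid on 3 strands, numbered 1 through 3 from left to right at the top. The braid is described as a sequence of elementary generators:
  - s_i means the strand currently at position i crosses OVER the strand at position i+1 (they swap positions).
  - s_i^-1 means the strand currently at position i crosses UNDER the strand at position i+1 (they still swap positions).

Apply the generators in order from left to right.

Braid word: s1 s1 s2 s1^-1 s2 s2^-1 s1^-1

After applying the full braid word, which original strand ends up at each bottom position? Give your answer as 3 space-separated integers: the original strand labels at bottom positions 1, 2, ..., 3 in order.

Gen 1 (s1): strand 1 crosses over strand 2. Perm now: [2 1 3]
Gen 2 (s1): strand 2 crosses over strand 1. Perm now: [1 2 3]
Gen 3 (s2): strand 2 crosses over strand 3. Perm now: [1 3 2]
Gen 4 (s1^-1): strand 1 crosses under strand 3. Perm now: [3 1 2]
Gen 5 (s2): strand 1 crosses over strand 2. Perm now: [3 2 1]
Gen 6 (s2^-1): strand 2 crosses under strand 1. Perm now: [3 1 2]
Gen 7 (s1^-1): strand 3 crosses under strand 1. Perm now: [1 3 2]

Answer: 1 3 2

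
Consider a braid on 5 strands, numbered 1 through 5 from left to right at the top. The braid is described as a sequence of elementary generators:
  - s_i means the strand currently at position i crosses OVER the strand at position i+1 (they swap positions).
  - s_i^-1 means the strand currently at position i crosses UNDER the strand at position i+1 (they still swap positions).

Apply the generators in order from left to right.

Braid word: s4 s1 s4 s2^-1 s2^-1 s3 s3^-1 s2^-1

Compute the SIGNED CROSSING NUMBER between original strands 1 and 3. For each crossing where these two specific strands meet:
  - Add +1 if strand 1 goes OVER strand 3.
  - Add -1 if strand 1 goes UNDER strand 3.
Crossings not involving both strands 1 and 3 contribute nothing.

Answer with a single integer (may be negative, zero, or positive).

Answer: -1

Derivation:
Gen 1: crossing 4x5. Both 1&3? no. Sum: 0
Gen 2: crossing 1x2. Both 1&3? no. Sum: 0
Gen 3: crossing 5x4. Both 1&3? no. Sum: 0
Gen 4: 1 under 3. Both 1&3? yes. Contrib: -1. Sum: -1
Gen 5: 3 under 1. Both 1&3? yes. Contrib: +1. Sum: 0
Gen 6: crossing 3x4. Both 1&3? no. Sum: 0
Gen 7: crossing 4x3. Both 1&3? no. Sum: 0
Gen 8: 1 under 3. Both 1&3? yes. Contrib: -1. Sum: -1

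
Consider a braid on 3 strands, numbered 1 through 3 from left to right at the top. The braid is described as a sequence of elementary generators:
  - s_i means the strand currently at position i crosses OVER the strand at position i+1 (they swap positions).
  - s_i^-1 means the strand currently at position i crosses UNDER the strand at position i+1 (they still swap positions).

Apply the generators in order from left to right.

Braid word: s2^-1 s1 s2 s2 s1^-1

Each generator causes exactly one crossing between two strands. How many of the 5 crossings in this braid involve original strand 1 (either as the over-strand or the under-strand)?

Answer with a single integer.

Answer: 4

Derivation:
Gen 1: crossing 2x3. Involves strand 1? no. Count so far: 0
Gen 2: crossing 1x3. Involves strand 1? yes. Count so far: 1
Gen 3: crossing 1x2. Involves strand 1? yes. Count so far: 2
Gen 4: crossing 2x1. Involves strand 1? yes. Count so far: 3
Gen 5: crossing 3x1. Involves strand 1? yes. Count so far: 4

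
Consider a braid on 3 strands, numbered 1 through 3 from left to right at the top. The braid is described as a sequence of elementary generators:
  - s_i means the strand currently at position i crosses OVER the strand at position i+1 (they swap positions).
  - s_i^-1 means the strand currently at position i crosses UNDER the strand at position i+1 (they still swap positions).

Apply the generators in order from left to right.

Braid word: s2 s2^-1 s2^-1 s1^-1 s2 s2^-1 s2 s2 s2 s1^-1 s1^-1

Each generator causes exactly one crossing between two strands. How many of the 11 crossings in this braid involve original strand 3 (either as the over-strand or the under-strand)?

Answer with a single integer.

Gen 1: crossing 2x3. Involves strand 3? yes. Count so far: 1
Gen 2: crossing 3x2. Involves strand 3? yes. Count so far: 2
Gen 3: crossing 2x3. Involves strand 3? yes. Count so far: 3
Gen 4: crossing 1x3. Involves strand 3? yes. Count so far: 4
Gen 5: crossing 1x2. Involves strand 3? no. Count so far: 4
Gen 6: crossing 2x1. Involves strand 3? no. Count so far: 4
Gen 7: crossing 1x2. Involves strand 3? no. Count so far: 4
Gen 8: crossing 2x1. Involves strand 3? no. Count so far: 4
Gen 9: crossing 1x2. Involves strand 3? no. Count so far: 4
Gen 10: crossing 3x2. Involves strand 3? yes. Count so far: 5
Gen 11: crossing 2x3. Involves strand 3? yes. Count so far: 6

Answer: 6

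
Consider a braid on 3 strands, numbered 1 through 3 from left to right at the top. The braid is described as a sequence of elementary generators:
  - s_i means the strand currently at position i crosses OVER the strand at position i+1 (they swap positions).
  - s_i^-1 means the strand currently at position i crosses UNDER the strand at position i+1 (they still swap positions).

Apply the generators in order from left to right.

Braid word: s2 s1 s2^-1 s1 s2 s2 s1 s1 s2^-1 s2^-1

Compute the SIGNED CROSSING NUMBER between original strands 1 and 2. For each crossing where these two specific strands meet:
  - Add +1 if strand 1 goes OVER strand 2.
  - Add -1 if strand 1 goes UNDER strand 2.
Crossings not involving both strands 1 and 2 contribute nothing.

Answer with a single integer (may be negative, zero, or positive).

Gen 1: crossing 2x3. Both 1&2? no. Sum: 0
Gen 2: crossing 1x3. Both 1&2? no. Sum: 0
Gen 3: 1 under 2. Both 1&2? yes. Contrib: -1. Sum: -1
Gen 4: crossing 3x2. Both 1&2? no. Sum: -1
Gen 5: crossing 3x1. Both 1&2? no. Sum: -1
Gen 6: crossing 1x3. Both 1&2? no. Sum: -1
Gen 7: crossing 2x3. Both 1&2? no. Sum: -1
Gen 8: crossing 3x2. Both 1&2? no. Sum: -1
Gen 9: crossing 3x1. Both 1&2? no. Sum: -1
Gen 10: crossing 1x3. Both 1&2? no. Sum: -1

Answer: -1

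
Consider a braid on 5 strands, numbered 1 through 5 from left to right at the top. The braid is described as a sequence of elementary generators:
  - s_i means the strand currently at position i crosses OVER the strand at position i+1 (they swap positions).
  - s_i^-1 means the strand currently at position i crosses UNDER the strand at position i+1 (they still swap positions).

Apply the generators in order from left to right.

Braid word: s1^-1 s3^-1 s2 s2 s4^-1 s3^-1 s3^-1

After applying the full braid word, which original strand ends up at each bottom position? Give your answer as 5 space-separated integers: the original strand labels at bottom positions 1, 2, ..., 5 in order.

Gen 1 (s1^-1): strand 1 crosses under strand 2. Perm now: [2 1 3 4 5]
Gen 2 (s3^-1): strand 3 crosses under strand 4. Perm now: [2 1 4 3 5]
Gen 3 (s2): strand 1 crosses over strand 4. Perm now: [2 4 1 3 5]
Gen 4 (s2): strand 4 crosses over strand 1. Perm now: [2 1 4 3 5]
Gen 5 (s4^-1): strand 3 crosses under strand 5. Perm now: [2 1 4 5 3]
Gen 6 (s3^-1): strand 4 crosses under strand 5. Perm now: [2 1 5 4 3]
Gen 7 (s3^-1): strand 5 crosses under strand 4. Perm now: [2 1 4 5 3]

Answer: 2 1 4 5 3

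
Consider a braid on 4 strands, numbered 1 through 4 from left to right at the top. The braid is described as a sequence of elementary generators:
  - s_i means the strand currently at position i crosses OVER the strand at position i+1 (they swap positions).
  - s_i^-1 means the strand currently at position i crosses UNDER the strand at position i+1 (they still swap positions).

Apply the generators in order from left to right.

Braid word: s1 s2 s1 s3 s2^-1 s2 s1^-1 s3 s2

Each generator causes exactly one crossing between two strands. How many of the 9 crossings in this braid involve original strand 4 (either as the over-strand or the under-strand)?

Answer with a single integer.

Answer: 4

Derivation:
Gen 1: crossing 1x2. Involves strand 4? no. Count so far: 0
Gen 2: crossing 1x3. Involves strand 4? no. Count so far: 0
Gen 3: crossing 2x3. Involves strand 4? no. Count so far: 0
Gen 4: crossing 1x4. Involves strand 4? yes. Count so far: 1
Gen 5: crossing 2x4. Involves strand 4? yes. Count so far: 2
Gen 6: crossing 4x2. Involves strand 4? yes. Count so far: 3
Gen 7: crossing 3x2. Involves strand 4? no. Count so far: 3
Gen 8: crossing 4x1. Involves strand 4? yes. Count so far: 4
Gen 9: crossing 3x1. Involves strand 4? no. Count so far: 4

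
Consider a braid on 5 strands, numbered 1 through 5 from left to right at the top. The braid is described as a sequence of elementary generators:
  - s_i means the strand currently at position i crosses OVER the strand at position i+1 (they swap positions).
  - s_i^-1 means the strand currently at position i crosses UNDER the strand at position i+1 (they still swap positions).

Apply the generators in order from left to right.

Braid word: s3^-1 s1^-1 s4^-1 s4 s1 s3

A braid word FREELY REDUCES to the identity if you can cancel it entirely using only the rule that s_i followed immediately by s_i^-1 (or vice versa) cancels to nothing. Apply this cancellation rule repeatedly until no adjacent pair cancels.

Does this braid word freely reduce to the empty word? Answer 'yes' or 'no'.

Answer: yes

Derivation:
Gen 1 (s3^-1): push. Stack: [s3^-1]
Gen 2 (s1^-1): push. Stack: [s3^-1 s1^-1]
Gen 3 (s4^-1): push. Stack: [s3^-1 s1^-1 s4^-1]
Gen 4 (s4): cancels prior s4^-1. Stack: [s3^-1 s1^-1]
Gen 5 (s1): cancels prior s1^-1. Stack: [s3^-1]
Gen 6 (s3): cancels prior s3^-1. Stack: []
Reduced word: (empty)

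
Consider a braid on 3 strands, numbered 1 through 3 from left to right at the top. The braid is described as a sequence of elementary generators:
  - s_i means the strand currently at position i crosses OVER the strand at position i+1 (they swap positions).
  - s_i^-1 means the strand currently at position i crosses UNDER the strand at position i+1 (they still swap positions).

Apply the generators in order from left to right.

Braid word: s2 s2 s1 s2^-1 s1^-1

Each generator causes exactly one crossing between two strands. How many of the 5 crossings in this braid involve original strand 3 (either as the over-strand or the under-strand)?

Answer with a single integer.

Answer: 4

Derivation:
Gen 1: crossing 2x3. Involves strand 3? yes. Count so far: 1
Gen 2: crossing 3x2. Involves strand 3? yes. Count so far: 2
Gen 3: crossing 1x2. Involves strand 3? no. Count so far: 2
Gen 4: crossing 1x3. Involves strand 3? yes. Count so far: 3
Gen 5: crossing 2x3. Involves strand 3? yes. Count so far: 4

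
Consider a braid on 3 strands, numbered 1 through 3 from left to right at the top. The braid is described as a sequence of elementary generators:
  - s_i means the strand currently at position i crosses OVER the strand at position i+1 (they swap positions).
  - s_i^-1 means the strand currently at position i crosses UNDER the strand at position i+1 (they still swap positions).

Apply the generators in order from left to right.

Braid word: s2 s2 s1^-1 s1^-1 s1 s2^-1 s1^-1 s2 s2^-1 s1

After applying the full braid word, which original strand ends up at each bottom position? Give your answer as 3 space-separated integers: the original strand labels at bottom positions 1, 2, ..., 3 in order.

Answer: 2 3 1

Derivation:
Gen 1 (s2): strand 2 crosses over strand 3. Perm now: [1 3 2]
Gen 2 (s2): strand 3 crosses over strand 2. Perm now: [1 2 3]
Gen 3 (s1^-1): strand 1 crosses under strand 2. Perm now: [2 1 3]
Gen 4 (s1^-1): strand 2 crosses under strand 1. Perm now: [1 2 3]
Gen 5 (s1): strand 1 crosses over strand 2. Perm now: [2 1 3]
Gen 6 (s2^-1): strand 1 crosses under strand 3. Perm now: [2 3 1]
Gen 7 (s1^-1): strand 2 crosses under strand 3. Perm now: [3 2 1]
Gen 8 (s2): strand 2 crosses over strand 1. Perm now: [3 1 2]
Gen 9 (s2^-1): strand 1 crosses under strand 2. Perm now: [3 2 1]
Gen 10 (s1): strand 3 crosses over strand 2. Perm now: [2 3 1]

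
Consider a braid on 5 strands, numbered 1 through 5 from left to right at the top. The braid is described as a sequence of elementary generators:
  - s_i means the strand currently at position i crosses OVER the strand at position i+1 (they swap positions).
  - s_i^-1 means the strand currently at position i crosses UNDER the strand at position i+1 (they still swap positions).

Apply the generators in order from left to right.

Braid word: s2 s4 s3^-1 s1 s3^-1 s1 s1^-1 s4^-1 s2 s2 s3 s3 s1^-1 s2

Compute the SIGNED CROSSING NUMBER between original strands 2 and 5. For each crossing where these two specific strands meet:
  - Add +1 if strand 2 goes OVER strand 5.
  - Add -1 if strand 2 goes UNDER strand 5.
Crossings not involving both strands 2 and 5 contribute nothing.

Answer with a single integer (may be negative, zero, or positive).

Answer: 0

Derivation:
Gen 1: crossing 2x3. Both 2&5? no. Sum: 0
Gen 2: crossing 4x5. Both 2&5? no. Sum: 0
Gen 3: 2 under 5. Both 2&5? yes. Contrib: -1. Sum: -1
Gen 4: crossing 1x3. Both 2&5? no. Sum: -1
Gen 5: 5 under 2. Both 2&5? yes. Contrib: +1. Sum: 0
Gen 6: crossing 3x1. Both 2&5? no. Sum: 0
Gen 7: crossing 1x3. Both 2&5? no. Sum: 0
Gen 8: crossing 5x4. Both 2&5? no. Sum: 0
Gen 9: crossing 1x2. Both 2&5? no. Sum: 0
Gen 10: crossing 2x1. Both 2&5? no. Sum: 0
Gen 11: crossing 2x4. Both 2&5? no. Sum: 0
Gen 12: crossing 4x2. Both 2&5? no. Sum: 0
Gen 13: crossing 3x1. Both 2&5? no. Sum: 0
Gen 14: crossing 3x2. Both 2&5? no. Sum: 0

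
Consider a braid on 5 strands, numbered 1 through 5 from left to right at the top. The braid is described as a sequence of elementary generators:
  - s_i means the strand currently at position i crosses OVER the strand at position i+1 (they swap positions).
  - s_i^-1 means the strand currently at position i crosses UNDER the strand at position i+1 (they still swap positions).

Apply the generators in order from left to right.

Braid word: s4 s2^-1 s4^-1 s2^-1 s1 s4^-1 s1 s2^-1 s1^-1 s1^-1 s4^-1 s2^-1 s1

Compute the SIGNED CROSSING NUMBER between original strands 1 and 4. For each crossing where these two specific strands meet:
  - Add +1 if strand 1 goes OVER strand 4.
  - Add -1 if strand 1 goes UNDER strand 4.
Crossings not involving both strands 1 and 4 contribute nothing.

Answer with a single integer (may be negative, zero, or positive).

Gen 1: crossing 4x5. Both 1&4? no. Sum: 0
Gen 2: crossing 2x3. Both 1&4? no. Sum: 0
Gen 3: crossing 5x4. Both 1&4? no. Sum: 0
Gen 4: crossing 3x2. Both 1&4? no. Sum: 0
Gen 5: crossing 1x2. Both 1&4? no. Sum: 0
Gen 6: crossing 4x5. Both 1&4? no. Sum: 0
Gen 7: crossing 2x1. Both 1&4? no. Sum: 0
Gen 8: crossing 2x3. Both 1&4? no. Sum: 0
Gen 9: crossing 1x3. Both 1&4? no. Sum: 0
Gen 10: crossing 3x1. Both 1&4? no. Sum: 0
Gen 11: crossing 5x4. Both 1&4? no. Sum: 0
Gen 12: crossing 3x2. Both 1&4? no. Sum: 0
Gen 13: crossing 1x2. Both 1&4? no. Sum: 0

Answer: 0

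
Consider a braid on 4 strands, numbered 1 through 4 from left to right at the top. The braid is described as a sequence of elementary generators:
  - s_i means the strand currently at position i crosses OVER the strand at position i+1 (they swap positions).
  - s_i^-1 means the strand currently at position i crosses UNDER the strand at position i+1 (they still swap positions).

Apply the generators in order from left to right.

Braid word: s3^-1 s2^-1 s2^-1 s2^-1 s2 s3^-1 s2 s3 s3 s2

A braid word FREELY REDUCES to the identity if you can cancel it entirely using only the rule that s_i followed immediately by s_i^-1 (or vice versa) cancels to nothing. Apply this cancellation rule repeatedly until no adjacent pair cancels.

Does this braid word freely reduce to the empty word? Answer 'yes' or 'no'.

Gen 1 (s3^-1): push. Stack: [s3^-1]
Gen 2 (s2^-1): push. Stack: [s3^-1 s2^-1]
Gen 3 (s2^-1): push. Stack: [s3^-1 s2^-1 s2^-1]
Gen 4 (s2^-1): push. Stack: [s3^-1 s2^-1 s2^-1 s2^-1]
Gen 5 (s2): cancels prior s2^-1. Stack: [s3^-1 s2^-1 s2^-1]
Gen 6 (s3^-1): push. Stack: [s3^-1 s2^-1 s2^-1 s3^-1]
Gen 7 (s2): push. Stack: [s3^-1 s2^-1 s2^-1 s3^-1 s2]
Gen 8 (s3): push. Stack: [s3^-1 s2^-1 s2^-1 s3^-1 s2 s3]
Gen 9 (s3): push. Stack: [s3^-1 s2^-1 s2^-1 s3^-1 s2 s3 s3]
Gen 10 (s2): push. Stack: [s3^-1 s2^-1 s2^-1 s3^-1 s2 s3 s3 s2]
Reduced word: s3^-1 s2^-1 s2^-1 s3^-1 s2 s3 s3 s2

Answer: no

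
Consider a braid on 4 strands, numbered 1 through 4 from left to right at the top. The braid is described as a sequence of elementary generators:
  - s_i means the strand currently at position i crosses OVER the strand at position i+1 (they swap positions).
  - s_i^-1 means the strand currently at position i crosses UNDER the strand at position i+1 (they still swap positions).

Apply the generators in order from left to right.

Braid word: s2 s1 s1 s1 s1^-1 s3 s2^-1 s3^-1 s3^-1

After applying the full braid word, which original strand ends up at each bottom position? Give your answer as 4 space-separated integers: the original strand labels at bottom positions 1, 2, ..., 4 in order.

Gen 1 (s2): strand 2 crosses over strand 3. Perm now: [1 3 2 4]
Gen 2 (s1): strand 1 crosses over strand 3. Perm now: [3 1 2 4]
Gen 3 (s1): strand 3 crosses over strand 1. Perm now: [1 3 2 4]
Gen 4 (s1): strand 1 crosses over strand 3. Perm now: [3 1 2 4]
Gen 5 (s1^-1): strand 3 crosses under strand 1. Perm now: [1 3 2 4]
Gen 6 (s3): strand 2 crosses over strand 4. Perm now: [1 3 4 2]
Gen 7 (s2^-1): strand 3 crosses under strand 4. Perm now: [1 4 3 2]
Gen 8 (s3^-1): strand 3 crosses under strand 2. Perm now: [1 4 2 3]
Gen 9 (s3^-1): strand 2 crosses under strand 3. Perm now: [1 4 3 2]

Answer: 1 4 3 2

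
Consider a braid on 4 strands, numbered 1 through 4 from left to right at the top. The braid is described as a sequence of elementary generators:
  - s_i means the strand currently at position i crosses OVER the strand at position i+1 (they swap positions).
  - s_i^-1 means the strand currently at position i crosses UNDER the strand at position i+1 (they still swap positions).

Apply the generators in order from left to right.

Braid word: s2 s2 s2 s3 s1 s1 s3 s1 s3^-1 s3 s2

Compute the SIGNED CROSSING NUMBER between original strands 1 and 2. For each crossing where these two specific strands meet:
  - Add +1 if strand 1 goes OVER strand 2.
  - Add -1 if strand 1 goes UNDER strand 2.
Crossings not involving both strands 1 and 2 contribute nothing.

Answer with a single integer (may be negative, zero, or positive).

Gen 1: crossing 2x3. Both 1&2? no. Sum: 0
Gen 2: crossing 3x2. Both 1&2? no. Sum: 0
Gen 3: crossing 2x3. Both 1&2? no. Sum: 0
Gen 4: crossing 2x4. Both 1&2? no. Sum: 0
Gen 5: crossing 1x3. Both 1&2? no. Sum: 0
Gen 6: crossing 3x1. Both 1&2? no. Sum: 0
Gen 7: crossing 4x2. Both 1&2? no. Sum: 0
Gen 8: crossing 1x3. Both 1&2? no. Sum: 0
Gen 9: crossing 2x4. Both 1&2? no. Sum: 0
Gen 10: crossing 4x2. Both 1&2? no. Sum: 0
Gen 11: 1 over 2. Both 1&2? yes. Contrib: +1. Sum: 1

Answer: 1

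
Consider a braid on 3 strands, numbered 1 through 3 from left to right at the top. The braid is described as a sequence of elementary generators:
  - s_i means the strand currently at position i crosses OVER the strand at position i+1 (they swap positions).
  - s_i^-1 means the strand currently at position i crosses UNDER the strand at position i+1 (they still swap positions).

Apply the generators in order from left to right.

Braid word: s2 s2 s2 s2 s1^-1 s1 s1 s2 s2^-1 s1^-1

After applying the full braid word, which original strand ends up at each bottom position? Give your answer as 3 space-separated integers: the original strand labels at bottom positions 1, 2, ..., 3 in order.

Answer: 1 2 3

Derivation:
Gen 1 (s2): strand 2 crosses over strand 3. Perm now: [1 3 2]
Gen 2 (s2): strand 3 crosses over strand 2. Perm now: [1 2 3]
Gen 3 (s2): strand 2 crosses over strand 3. Perm now: [1 3 2]
Gen 4 (s2): strand 3 crosses over strand 2. Perm now: [1 2 3]
Gen 5 (s1^-1): strand 1 crosses under strand 2. Perm now: [2 1 3]
Gen 6 (s1): strand 2 crosses over strand 1. Perm now: [1 2 3]
Gen 7 (s1): strand 1 crosses over strand 2. Perm now: [2 1 3]
Gen 8 (s2): strand 1 crosses over strand 3. Perm now: [2 3 1]
Gen 9 (s2^-1): strand 3 crosses under strand 1. Perm now: [2 1 3]
Gen 10 (s1^-1): strand 2 crosses under strand 1. Perm now: [1 2 3]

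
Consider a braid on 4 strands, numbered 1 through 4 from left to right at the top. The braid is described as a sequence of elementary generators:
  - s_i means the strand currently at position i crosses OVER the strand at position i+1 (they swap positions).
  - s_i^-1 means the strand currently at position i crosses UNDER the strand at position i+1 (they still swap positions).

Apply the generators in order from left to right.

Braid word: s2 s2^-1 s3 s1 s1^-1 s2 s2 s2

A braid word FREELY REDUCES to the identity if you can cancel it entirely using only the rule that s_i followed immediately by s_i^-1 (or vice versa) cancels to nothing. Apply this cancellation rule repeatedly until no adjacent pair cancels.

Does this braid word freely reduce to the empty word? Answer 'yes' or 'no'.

Answer: no

Derivation:
Gen 1 (s2): push. Stack: [s2]
Gen 2 (s2^-1): cancels prior s2. Stack: []
Gen 3 (s3): push. Stack: [s3]
Gen 4 (s1): push. Stack: [s3 s1]
Gen 5 (s1^-1): cancels prior s1. Stack: [s3]
Gen 6 (s2): push. Stack: [s3 s2]
Gen 7 (s2): push. Stack: [s3 s2 s2]
Gen 8 (s2): push. Stack: [s3 s2 s2 s2]
Reduced word: s3 s2 s2 s2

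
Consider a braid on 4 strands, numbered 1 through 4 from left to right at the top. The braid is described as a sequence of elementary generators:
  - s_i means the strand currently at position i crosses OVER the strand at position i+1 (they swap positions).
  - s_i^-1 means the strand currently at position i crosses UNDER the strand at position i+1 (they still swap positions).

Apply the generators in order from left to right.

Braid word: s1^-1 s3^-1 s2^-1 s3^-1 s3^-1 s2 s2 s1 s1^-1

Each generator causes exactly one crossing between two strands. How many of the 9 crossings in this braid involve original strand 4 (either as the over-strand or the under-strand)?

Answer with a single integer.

Gen 1: crossing 1x2. Involves strand 4? no. Count so far: 0
Gen 2: crossing 3x4. Involves strand 4? yes. Count so far: 1
Gen 3: crossing 1x4. Involves strand 4? yes. Count so far: 2
Gen 4: crossing 1x3. Involves strand 4? no. Count so far: 2
Gen 5: crossing 3x1. Involves strand 4? no. Count so far: 2
Gen 6: crossing 4x1. Involves strand 4? yes. Count so far: 3
Gen 7: crossing 1x4. Involves strand 4? yes. Count so far: 4
Gen 8: crossing 2x4. Involves strand 4? yes. Count so far: 5
Gen 9: crossing 4x2. Involves strand 4? yes. Count so far: 6

Answer: 6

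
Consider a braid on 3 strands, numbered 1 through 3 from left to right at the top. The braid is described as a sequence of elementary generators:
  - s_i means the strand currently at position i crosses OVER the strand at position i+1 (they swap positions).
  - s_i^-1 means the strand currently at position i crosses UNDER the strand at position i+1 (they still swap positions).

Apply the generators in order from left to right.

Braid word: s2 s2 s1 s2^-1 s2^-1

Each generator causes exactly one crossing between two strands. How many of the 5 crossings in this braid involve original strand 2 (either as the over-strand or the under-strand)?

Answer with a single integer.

Gen 1: crossing 2x3. Involves strand 2? yes. Count so far: 1
Gen 2: crossing 3x2. Involves strand 2? yes. Count so far: 2
Gen 3: crossing 1x2. Involves strand 2? yes. Count so far: 3
Gen 4: crossing 1x3. Involves strand 2? no. Count so far: 3
Gen 5: crossing 3x1. Involves strand 2? no. Count so far: 3

Answer: 3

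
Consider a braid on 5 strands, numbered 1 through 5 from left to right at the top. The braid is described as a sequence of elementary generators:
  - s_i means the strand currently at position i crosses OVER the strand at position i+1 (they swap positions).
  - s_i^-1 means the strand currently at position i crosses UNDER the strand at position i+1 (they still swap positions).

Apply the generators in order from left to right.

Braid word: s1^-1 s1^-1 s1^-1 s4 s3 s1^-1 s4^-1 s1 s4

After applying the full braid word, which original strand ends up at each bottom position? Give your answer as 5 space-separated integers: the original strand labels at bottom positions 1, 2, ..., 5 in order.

Answer: 2 1 5 3 4

Derivation:
Gen 1 (s1^-1): strand 1 crosses under strand 2. Perm now: [2 1 3 4 5]
Gen 2 (s1^-1): strand 2 crosses under strand 1. Perm now: [1 2 3 4 5]
Gen 3 (s1^-1): strand 1 crosses under strand 2. Perm now: [2 1 3 4 5]
Gen 4 (s4): strand 4 crosses over strand 5. Perm now: [2 1 3 5 4]
Gen 5 (s3): strand 3 crosses over strand 5. Perm now: [2 1 5 3 4]
Gen 6 (s1^-1): strand 2 crosses under strand 1. Perm now: [1 2 5 3 4]
Gen 7 (s4^-1): strand 3 crosses under strand 4. Perm now: [1 2 5 4 3]
Gen 8 (s1): strand 1 crosses over strand 2. Perm now: [2 1 5 4 3]
Gen 9 (s4): strand 4 crosses over strand 3. Perm now: [2 1 5 3 4]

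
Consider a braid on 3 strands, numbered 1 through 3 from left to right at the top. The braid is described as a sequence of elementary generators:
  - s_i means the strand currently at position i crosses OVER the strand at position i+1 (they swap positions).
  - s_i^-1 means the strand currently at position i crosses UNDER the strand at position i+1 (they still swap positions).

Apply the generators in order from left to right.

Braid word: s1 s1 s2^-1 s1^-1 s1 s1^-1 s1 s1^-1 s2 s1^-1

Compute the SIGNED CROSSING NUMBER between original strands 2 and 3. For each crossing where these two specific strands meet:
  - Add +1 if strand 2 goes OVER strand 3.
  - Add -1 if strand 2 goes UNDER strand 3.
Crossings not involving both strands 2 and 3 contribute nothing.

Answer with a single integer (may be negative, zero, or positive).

Answer: 0

Derivation:
Gen 1: crossing 1x2. Both 2&3? no. Sum: 0
Gen 2: crossing 2x1. Both 2&3? no. Sum: 0
Gen 3: 2 under 3. Both 2&3? yes. Contrib: -1. Sum: -1
Gen 4: crossing 1x3. Both 2&3? no. Sum: -1
Gen 5: crossing 3x1. Both 2&3? no. Sum: -1
Gen 6: crossing 1x3. Both 2&3? no. Sum: -1
Gen 7: crossing 3x1. Both 2&3? no. Sum: -1
Gen 8: crossing 1x3. Both 2&3? no. Sum: -1
Gen 9: crossing 1x2. Both 2&3? no. Sum: -1
Gen 10: 3 under 2. Both 2&3? yes. Contrib: +1. Sum: 0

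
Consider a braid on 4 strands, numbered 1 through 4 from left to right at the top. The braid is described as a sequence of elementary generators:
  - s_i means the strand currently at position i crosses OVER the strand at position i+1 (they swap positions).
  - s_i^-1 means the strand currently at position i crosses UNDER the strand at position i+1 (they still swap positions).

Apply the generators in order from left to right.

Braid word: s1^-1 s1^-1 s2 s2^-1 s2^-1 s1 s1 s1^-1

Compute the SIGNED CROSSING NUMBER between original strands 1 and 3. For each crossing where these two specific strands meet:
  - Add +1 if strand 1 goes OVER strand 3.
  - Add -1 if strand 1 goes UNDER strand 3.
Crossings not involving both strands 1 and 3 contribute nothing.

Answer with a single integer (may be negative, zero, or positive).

Answer: -1

Derivation:
Gen 1: crossing 1x2. Both 1&3? no. Sum: 0
Gen 2: crossing 2x1. Both 1&3? no. Sum: 0
Gen 3: crossing 2x3. Both 1&3? no. Sum: 0
Gen 4: crossing 3x2. Both 1&3? no. Sum: 0
Gen 5: crossing 2x3. Both 1&3? no. Sum: 0
Gen 6: 1 over 3. Both 1&3? yes. Contrib: +1. Sum: 1
Gen 7: 3 over 1. Both 1&3? yes. Contrib: -1. Sum: 0
Gen 8: 1 under 3. Both 1&3? yes. Contrib: -1. Sum: -1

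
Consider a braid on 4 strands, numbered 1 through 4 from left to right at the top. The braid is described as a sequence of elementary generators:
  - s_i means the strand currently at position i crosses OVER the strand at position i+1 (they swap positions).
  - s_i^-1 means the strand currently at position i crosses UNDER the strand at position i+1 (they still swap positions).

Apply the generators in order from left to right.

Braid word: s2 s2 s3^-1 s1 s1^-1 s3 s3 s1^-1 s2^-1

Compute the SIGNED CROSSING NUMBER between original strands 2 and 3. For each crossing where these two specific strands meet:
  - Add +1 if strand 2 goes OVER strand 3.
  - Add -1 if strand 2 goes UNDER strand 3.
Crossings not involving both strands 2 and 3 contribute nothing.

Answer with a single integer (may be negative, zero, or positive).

Answer: 0

Derivation:
Gen 1: 2 over 3. Both 2&3? yes. Contrib: +1. Sum: 1
Gen 2: 3 over 2. Both 2&3? yes. Contrib: -1. Sum: 0
Gen 3: crossing 3x4. Both 2&3? no. Sum: 0
Gen 4: crossing 1x2. Both 2&3? no. Sum: 0
Gen 5: crossing 2x1. Both 2&3? no. Sum: 0
Gen 6: crossing 4x3. Both 2&3? no. Sum: 0
Gen 7: crossing 3x4. Both 2&3? no. Sum: 0
Gen 8: crossing 1x2. Both 2&3? no. Sum: 0
Gen 9: crossing 1x4. Both 2&3? no. Sum: 0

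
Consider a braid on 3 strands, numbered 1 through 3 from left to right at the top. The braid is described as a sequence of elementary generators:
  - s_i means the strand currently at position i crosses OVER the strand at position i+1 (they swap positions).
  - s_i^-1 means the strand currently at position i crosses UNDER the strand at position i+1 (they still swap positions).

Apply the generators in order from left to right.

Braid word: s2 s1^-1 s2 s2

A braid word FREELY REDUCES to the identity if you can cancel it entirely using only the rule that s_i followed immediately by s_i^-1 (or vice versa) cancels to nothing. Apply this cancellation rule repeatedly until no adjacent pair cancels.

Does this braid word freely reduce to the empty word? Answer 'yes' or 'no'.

Answer: no

Derivation:
Gen 1 (s2): push. Stack: [s2]
Gen 2 (s1^-1): push. Stack: [s2 s1^-1]
Gen 3 (s2): push. Stack: [s2 s1^-1 s2]
Gen 4 (s2): push. Stack: [s2 s1^-1 s2 s2]
Reduced word: s2 s1^-1 s2 s2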